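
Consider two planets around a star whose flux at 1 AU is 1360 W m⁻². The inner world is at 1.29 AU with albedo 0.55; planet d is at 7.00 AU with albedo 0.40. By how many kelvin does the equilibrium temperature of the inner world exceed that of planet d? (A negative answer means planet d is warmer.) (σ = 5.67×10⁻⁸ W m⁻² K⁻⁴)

ΔT ≈ 108.1 K

T_eq = [S₀(1−A)/(4σd²)]^(1/4), so T ∝ (1−A)^(1/4) / √d.
T₁ = [1360×0.45/(4×5.67×10⁻⁸×1.29²)]^(1/4) = 200.67 K.
T₂ = [1360×0.60/(4×5.67×10⁻⁸×7.00²)]^(1/4) = 92.57 K.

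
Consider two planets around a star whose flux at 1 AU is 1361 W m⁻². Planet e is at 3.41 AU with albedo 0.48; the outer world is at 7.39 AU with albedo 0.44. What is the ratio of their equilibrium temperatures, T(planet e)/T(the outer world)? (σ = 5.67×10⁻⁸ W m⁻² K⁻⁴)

T_eq = [S₀(1−A)/(4σd²)]^(1/4), so T ∝ (1−A)^(1/4) / √d.
T₁ = [1361×0.52/(4×5.67×10⁻⁸×3.41²)]^(1/4) = 127.99 K.
T₂ = [1361×0.56/(4×5.67×10⁻⁸×7.39²)]^(1/4) = 88.57 K.

T₁/T₂ ≈ 1.445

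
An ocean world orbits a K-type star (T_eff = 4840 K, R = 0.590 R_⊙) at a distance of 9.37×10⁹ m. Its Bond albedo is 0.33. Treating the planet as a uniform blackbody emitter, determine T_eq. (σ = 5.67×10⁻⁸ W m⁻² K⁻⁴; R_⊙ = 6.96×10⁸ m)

T_eq ≈ 648 K

R_⋆ = 0.590 × 6.96×10⁸ = 4.11×10⁸ m.
L = 4πR_⋆²σT_⋆⁴ = 4π(4.11×10⁸)² × 5.67×10⁻⁸ × (4840)⁴ = 6.59×10²⁵ W.
S = L/(4πd²) = 5.98×10⁴ W m⁻².
Energy balance: absorbed = emitted ⇒ πR²·S(1−A) = 4πR²·σT_eq⁴, so T_eq⁴ = S(1−A)/(4σ).
T_eq = [5.98×10⁴ × 0.67 / (4 × 5.67×10⁻⁸)]^(1/4) = (1.77×10¹¹)^(1/4) = 648 K.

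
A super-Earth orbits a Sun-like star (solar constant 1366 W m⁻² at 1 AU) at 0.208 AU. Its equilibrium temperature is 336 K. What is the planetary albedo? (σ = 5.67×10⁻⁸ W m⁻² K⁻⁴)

A ≈ 0.91

Flux at 0.208 AU: S = 1366/0.208² = 3.16×10⁴ W m⁻².
From T_eq⁴ = S(1−A)/(4σ): 1−A = 4σT_eq⁴/S.
1−A = 4 × 5.67×10⁻⁸ × (336)⁴ / 3.16×10⁴ = 0.092.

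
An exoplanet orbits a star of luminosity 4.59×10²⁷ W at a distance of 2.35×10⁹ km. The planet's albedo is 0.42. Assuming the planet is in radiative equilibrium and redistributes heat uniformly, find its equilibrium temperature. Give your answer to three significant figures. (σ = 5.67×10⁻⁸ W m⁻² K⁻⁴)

T_eq ≈ 114 K

d = 2.35×10⁹ km = 2.35×10¹² m.
Flux: S = L/(4πd²) = 4.59×10²⁷/(4π×(2.35×10¹²)²) = 66.1 W m⁻².
Energy balance: absorbed = emitted ⇒ πR²·S(1−A) = 4πR²·σT_eq⁴, so T_eq⁴ = S(1−A)/(4σ).
T_eq = [66.1 × 0.58 / (4 × 5.67×10⁻⁸)]^(1/4) = (1.69×10⁸)^(1/4) = 114 K.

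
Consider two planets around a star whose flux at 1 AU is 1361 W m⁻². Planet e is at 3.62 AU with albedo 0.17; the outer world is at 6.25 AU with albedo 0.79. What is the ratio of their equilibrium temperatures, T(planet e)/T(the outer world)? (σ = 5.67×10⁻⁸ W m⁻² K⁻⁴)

T_eq = [S₀(1−A)/(4σd²)]^(1/4), so T ∝ (1−A)^(1/4) / √d.
T₁ = [1361×0.83/(4×5.67×10⁻⁸×3.62²)]^(1/4) = 139.63 K.
T₂ = [1361×0.21/(4×5.67×10⁻⁸×6.25²)]^(1/4) = 75.36 K.

T₁/T₂ ≈ 1.853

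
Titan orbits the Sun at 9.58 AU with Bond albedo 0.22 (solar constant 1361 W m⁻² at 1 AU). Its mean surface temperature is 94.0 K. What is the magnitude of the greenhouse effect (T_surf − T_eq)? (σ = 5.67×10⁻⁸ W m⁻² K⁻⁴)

ΔT ≈ 9.5 K

S = 1361/9.58² = 14.83 W m⁻².
T_eq = [S(1−A)/(4σ)]^(1/4) = [14.83×0.78/(4×5.67×10⁻⁸)]^(1/4) = 84.5 K.
ΔT = T_surf − T_eq = 94 − 84.5.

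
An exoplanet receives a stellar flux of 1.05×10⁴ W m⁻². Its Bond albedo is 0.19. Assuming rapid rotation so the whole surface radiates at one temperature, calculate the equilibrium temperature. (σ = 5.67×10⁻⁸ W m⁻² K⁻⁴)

Energy balance: absorbed = emitted ⇒ πR²·S(1−A) = 4πR²·σT_eq⁴, so T_eq⁴ = S(1−A)/(4σ).
T_eq = [1.05×10⁴ × 0.81 / (4 × 5.67×10⁻⁸)]^(1/4) = (3.75×10¹⁰)^(1/4) = 440 K.

T_eq ≈ 440 K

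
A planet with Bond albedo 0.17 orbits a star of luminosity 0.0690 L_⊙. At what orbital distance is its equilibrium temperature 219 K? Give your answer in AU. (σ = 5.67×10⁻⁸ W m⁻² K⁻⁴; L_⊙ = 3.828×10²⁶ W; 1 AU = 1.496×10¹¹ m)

d ≈ 0.387 AU

L = 0.0690 × 3.828×10²⁶ = 2.64×10²⁵ W.
From T_eq⁴ = L(1−A)/(16πσd²): d = √[L(1−A)/(16πσT_eq⁴)].
d = √[2.64×10²⁵ × 0.83 / (16π × 5.67×10⁻⁸ × (219)⁴)] = 5.78×10¹⁰ m = 0.387 AU.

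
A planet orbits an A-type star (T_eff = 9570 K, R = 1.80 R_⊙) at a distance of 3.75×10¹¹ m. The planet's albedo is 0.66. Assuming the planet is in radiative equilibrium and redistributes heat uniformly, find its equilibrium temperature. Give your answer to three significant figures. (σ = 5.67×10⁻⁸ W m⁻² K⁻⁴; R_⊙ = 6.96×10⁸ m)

R_⋆ = 1.80 × 6.96×10⁸ = 1.25×10⁹ m.
L = 4πR_⋆²σT_⋆⁴ = 4π(1.25×10⁹)² × 5.67×10⁻⁸ × (9570)⁴ = 9.38×10²⁷ W.
S = L/(4πd²) = 5310 W m⁻².
Energy balance: absorbed = emitted ⇒ πR²·S(1−A) = 4πR²·σT_eq⁴, so T_eq⁴ = S(1−A)/(4σ).
T_eq = [5310 × 0.34 / (4 × 5.67×10⁻⁸)]^(1/4) = (7.96×10⁹)^(1/4) = 299 K.

T_eq ≈ 299 K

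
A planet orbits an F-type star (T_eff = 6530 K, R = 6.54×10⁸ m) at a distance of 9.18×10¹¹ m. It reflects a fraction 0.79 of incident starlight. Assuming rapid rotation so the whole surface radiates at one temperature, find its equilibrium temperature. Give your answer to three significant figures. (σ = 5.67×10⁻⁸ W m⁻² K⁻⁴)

L = 4πR_⋆²σT_⋆⁴ = 4π(6.54×10⁸)² × 5.67×10⁻⁸ × (6530)⁴ = 5.54×10²⁶ W.
S = L/(4πd²) = 52.3 W m⁻².
Energy balance: absorbed = emitted ⇒ πR²·S(1−A) = 4πR²·σT_eq⁴, so T_eq⁴ = S(1−A)/(4σ).
T_eq = [52.3 × 0.21 / (4 × 5.67×10⁻⁸)]^(1/4) = (4.84×10⁷)^(1/4) = 83.4 K.

T_eq ≈ 83.4 K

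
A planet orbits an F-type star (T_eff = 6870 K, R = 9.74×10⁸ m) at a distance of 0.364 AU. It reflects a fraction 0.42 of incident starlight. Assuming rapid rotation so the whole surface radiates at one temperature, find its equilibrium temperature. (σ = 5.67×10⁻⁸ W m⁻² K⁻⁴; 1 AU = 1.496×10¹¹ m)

T_eq ≈ 567 K

d = 0.364 AU = 5.45×10¹⁰ m.
L = 4πR_⋆²σT_⋆⁴ = 4π(9.74×10⁸)² × 5.67×10⁻⁸ × (6870)⁴ = 1.51×10²⁷ W.
S = L/(4πd²) = 4.04×10⁴ W m⁻².
Energy balance: absorbed = emitted ⇒ πR²·S(1−A) = 4πR²·σT_eq⁴, so T_eq⁴ = S(1−A)/(4σ).
T_eq = [4.04×10⁴ × 0.58 / (4 × 5.67×10⁻⁸)]^(1/4) = (1.03×10¹¹)^(1/4) = 567 K.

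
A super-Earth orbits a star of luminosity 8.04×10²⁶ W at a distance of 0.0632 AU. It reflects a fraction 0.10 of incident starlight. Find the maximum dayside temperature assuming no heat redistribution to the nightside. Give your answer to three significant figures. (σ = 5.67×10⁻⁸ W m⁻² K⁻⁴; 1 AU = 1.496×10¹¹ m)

d = 0.0632 AU = 9.45×10⁹ m.
Flux: S = L/(4πd²) = 8.04×10²⁶/(4π×(9.45×10⁹)²) = 7.16×10⁵ W m⁻².
With no redistribution each surface element balances locally: S(1−A) = σT⁴.
T = [7.16×10⁵ × 0.90 / 5.67×10⁻⁸]^(1/4) = (1.14×10¹³)^(1/4) = 1840 K.

T_ss ≈ 1840 K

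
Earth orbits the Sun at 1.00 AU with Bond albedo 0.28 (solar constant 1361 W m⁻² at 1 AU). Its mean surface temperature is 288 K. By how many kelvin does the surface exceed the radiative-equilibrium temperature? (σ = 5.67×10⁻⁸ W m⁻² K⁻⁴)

ΔT ≈ 31.6 K

S = 1361/1.00² = 1361 W m⁻².
T_eq = [S(1−A)/(4σ)]^(1/4) = [1361×0.72/(4×5.67×10⁻⁸)]^(1/4) = 256.4 K.
ΔT = T_surf − T_eq = 288 − 256.4.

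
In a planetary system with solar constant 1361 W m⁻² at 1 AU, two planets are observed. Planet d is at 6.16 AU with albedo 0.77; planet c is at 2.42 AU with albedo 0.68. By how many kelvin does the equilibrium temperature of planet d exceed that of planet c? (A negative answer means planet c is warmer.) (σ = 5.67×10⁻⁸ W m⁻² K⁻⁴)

ΔT ≈ -56.9 K

T_eq = [S₀(1−A)/(4σd²)]^(1/4), so T ∝ (1−A)^(1/4) / √d.
T₁ = [1361×0.23/(4×5.67×10⁻⁸×6.16²)]^(1/4) = 77.66 K.
T₂ = [1361×0.32/(4×5.67×10⁻⁸×2.42²)]^(1/4) = 134.57 K.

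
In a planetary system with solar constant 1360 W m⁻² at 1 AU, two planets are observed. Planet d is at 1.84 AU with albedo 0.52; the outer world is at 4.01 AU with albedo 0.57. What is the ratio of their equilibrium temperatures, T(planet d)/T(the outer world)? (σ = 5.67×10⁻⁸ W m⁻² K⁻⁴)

T_eq = [S₀(1−A)/(4σd²)]^(1/4), so T ∝ (1−A)^(1/4) / √d.
T₁ = [1360×0.48/(4×5.67×10⁻⁸×1.84²)]^(1/4) = 170.76 K.
T₂ = [1360×0.43/(4×5.67×10⁻⁸×4.01²)]^(1/4) = 112.53 K.

T₁/T₂ ≈ 1.517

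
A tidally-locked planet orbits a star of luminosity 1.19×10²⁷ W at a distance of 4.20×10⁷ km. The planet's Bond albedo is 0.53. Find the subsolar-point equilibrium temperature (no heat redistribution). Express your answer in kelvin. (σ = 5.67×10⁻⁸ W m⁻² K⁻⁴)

d = 4.20×10⁷ km = 4.20×10¹⁰ m.
Flux: S = L/(4πd²) = 1.19×10²⁷/(4π×(4.20×10¹⁰)²) = 5.37×10⁴ W m⁻².
At the subsolar point the surface absorbs S(1−A) and emits σT⁴ per unit area — no factor of 4, since only the local patch is in balance.
T = [5.37×10⁴ × 0.47 / 5.67×10⁻⁸]^(1/4) = (4.45×10¹¹)^(1/4) = 817 K.

T_ss ≈ 817 K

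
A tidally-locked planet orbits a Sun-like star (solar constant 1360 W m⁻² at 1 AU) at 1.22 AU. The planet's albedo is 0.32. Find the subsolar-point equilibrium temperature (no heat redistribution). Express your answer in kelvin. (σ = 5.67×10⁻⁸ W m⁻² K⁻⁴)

T_ss ≈ 324 K

Flux at 1.22 AU: S = 1360/1.22² = 914 W m⁻².
At the subsolar point the surface absorbs S(1−A) and emits σT⁴ per unit area — no factor of 4, since only the local patch is in balance.
T = [914 × 0.68 / 5.67×10⁻⁸]^(1/4) = (1.10×10¹⁰)^(1/4) = 324 K.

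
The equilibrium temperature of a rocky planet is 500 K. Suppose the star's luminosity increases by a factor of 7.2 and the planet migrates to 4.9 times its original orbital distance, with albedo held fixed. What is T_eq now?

T_eq ∝ L^(1/4) · d^(−1/2).
T′ = 500 × 7.2^(1/4) / 4.9^(1/2) = 370 K.

T_eq ≈ 370 K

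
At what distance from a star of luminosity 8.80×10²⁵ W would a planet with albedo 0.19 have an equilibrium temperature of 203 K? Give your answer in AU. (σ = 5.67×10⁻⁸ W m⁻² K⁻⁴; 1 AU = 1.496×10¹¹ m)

From T_eq⁴ = L(1−A)/(16πσd²): d = √[L(1−A)/(16πσT_eq⁴)].
d = √[8.80×10²⁵ × 0.81 / (16π × 5.67×10⁻⁸ × (203)⁴)] = 1.21×10¹¹ m = 0.811 AU.

d ≈ 0.811 AU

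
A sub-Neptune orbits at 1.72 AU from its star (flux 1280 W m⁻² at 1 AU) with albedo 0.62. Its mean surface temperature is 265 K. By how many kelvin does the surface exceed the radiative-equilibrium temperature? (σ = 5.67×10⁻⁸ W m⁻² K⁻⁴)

ΔT ≈ 100.9 K

S = 1280/1.72² = 432.7 W m⁻².
T_eq = [S(1−A)/(4σ)]^(1/4) = [432.7×0.38/(4×5.67×10⁻⁸)]^(1/4) = 164.1 K.
ΔT = T_surf − T_eq = 265 − 164.1.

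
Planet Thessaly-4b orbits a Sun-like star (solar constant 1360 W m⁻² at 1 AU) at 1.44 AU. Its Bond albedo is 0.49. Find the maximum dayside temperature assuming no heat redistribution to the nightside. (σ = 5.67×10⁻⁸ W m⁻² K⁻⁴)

T_ss ≈ 277 K

Flux at 1.44 AU: S = 1360/1.44² = 656 W m⁻².
With no redistribution each surface element balances locally: S(1−A) = σT⁴.
T = [656 × 0.51 / 5.67×10⁻⁸]^(1/4) = (5.90×10⁹)^(1/4) = 277 K.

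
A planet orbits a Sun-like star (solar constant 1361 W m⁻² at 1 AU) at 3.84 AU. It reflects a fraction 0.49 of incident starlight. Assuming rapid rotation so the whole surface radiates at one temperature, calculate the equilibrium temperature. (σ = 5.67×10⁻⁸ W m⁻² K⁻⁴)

Flux at 3.84 AU: S = 1361/3.84² = 92.3 W m⁻².
Energy balance: absorbed = emitted ⇒ πR²·S(1−A) = 4πR²·σT_eq⁴, so T_eq⁴ = S(1−A)/(4σ).
T_eq = [92.3 × 0.51 / (4 × 5.67×10⁻⁸)]^(1/4) = (2.08×10⁸)^(1/4) = 120 K.

T_eq ≈ 120 K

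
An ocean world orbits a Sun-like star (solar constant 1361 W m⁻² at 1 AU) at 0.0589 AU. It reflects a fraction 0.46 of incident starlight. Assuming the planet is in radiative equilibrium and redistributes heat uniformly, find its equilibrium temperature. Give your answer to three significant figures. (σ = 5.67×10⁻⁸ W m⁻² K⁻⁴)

Flux at 0.0589 AU: S = 1361/0.0589² = 3.92×10⁵ W m⁻².
Energy balance: absorbed = emitted ⇒ πR²·S(1−A) = 4πR²·σT_eq⁴, so T_eq⁴ = S(1−A)/(4σ).
T_eq = [3.92×10⁵ × 0.54 / (4 × 5.67×10⁻⁸)]^(1/4) = (9.34×10¹¹)^(1/4) = 983 K.

T_eq ≈ 983 K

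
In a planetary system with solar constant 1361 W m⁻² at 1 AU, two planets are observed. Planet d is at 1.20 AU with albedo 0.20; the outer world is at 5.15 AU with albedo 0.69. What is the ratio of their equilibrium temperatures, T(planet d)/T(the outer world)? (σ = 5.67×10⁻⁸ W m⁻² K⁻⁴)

T₁/T₂ ≈ 2.626

T_eq = [S₀(1−A)/(4σd²)]^(1/4), so T ∝ (1−A)^(1/4) / √d.
T₁ = [1361×0.80/(4×5.67×10⁻⁸×1.20²)]^(1/4) = 240.29 K.
T₂ = [1361×0.31/(4×5.67×10⁻⁸×5.15²)]^(1/4) = 91.51 K.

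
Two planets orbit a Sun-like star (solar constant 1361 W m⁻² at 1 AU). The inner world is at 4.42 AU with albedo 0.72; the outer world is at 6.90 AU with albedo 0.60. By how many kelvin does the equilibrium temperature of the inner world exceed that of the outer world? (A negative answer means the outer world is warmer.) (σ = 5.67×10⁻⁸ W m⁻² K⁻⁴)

T_eq = [S₀(1−A)/(4σd²)]^(1/4), so T ∝ (1−A)^(1/4) / √d.
T₁ = [1361×0.28/(4×5.67×10⁻⁸×4.42²)]^(1/4) = 96.30 K.
T₂ = [1361×0.40/(4×5.67×10⁻⁸×6.90²)]^(1/4) = 84.26 K.

ΔT ≈ 12.0 K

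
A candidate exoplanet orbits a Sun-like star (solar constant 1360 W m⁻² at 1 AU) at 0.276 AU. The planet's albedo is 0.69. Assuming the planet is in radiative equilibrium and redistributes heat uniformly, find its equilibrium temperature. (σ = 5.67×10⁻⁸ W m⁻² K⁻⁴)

Flux at 0.276 AU: S = 1360/0.276² = 1.79×10⁴ W m⁻².
Energy balance: absorbed = emitted ⇒ πR²·S(1−A) = 4πR²·σT_eq⁴, so T_eq⁴ = S(1−A)/(4σ).
T_eq = [1.79×10⁴ × 0.31 / (4 × 5.67×10⁻⁸)]^(1/4) = (2.44×10¹⁰)^(1/4) = 395 K.

T_eq ≈ 395 K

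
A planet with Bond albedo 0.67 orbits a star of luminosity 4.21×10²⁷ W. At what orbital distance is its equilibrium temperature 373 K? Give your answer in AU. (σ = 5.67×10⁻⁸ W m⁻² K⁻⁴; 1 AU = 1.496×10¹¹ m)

From T_eq⁴ = L(1−A)/(16πσd²): d = √[L(1−A)/(16πσT_eq⁴)].
d = √[4.21×10²⁷ × 0.33 / (16π × 5.67×10⁻⁸ × (373)⁴)] = 1.59×10¹¹ m = 1.06 AU.

d ≈ 1.06 AU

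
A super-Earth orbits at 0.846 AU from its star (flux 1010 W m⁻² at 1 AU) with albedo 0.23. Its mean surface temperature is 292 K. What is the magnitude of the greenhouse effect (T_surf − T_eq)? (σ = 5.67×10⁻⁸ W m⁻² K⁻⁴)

ΔT ≈ 28.9 K

S = 1010/0.846² = 1411 W m⁻².
T_eq = [S(1−A)/(4σ)]^(1/4) = [1411×0.77/(4×5.67×10⁻⁸)]^(1/4) = 263.1 K.
ΔT = T_surf − T_eq = 292 − 263.1.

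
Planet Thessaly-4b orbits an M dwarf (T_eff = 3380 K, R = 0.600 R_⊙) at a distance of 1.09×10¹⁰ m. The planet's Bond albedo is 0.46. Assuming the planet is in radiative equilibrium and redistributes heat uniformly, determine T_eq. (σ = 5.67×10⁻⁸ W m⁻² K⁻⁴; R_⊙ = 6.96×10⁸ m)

R_⋆ = 0.600 × 6.96×10⁸ = 4.18×10⁸ m.
L = 4πR_⋆²σT_⋆⁴ = 4π(4.18×10⁸)² × 5.67×10⁻⁸ × (3380)⁴ = 1.62×10²⁵ W.
S = L/(4πd²) = 1.09×10⁴ W m⁻².
Energy balance: absorbed = emitted ⇒ πR²·S(1−A) = 4πR²·σT_eq⁴, so T_eq⁴ = S(1−A)/(4σ).
T_eq = [1.09×10⁴ × 0.54 / (4 × 5.67×10⁻⁸)]^(1/4) = (2.59×10¹⁰)^(1/4) = 401 K.

T_eq ≈ 401 K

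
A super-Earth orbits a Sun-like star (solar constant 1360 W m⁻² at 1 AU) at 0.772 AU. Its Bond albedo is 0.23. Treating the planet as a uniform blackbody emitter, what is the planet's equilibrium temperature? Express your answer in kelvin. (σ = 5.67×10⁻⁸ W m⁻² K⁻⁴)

Flux at 0.772 AU: S = 1360/0.772² = 2280 W m⁻².
Energy balance: absorbed = emitted ⇒ πR²·S(1−A) = 4πR²·σT_eq⁴, so T_eq⁴ = S(1−A)/(4σ).
T_eq = [2280 × 0.77 / (4 × 5.67×10⁻⁸)]^(1/4) = (7.75×10⁹)^(1/4) = 297 K.

T_eq ≈ 297 K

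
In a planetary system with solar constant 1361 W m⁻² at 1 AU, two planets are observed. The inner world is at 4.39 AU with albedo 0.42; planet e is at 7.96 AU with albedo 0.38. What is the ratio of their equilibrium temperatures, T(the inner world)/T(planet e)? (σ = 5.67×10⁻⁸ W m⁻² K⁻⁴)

T₁/T₂ ≈ 1.324

T_eq = [S₀(1−A)/(4σd²)]^(1/4), so T ∝ (1−A)^(1/4) / √d.
T₁ = [1361×0.58/(4×5.67×10⁻⁸×4.39²)]^(1/4) = 115.93 K.
T₂ = [1361×0.62/(4×5.67×10⁻⁸×7.96²)]^(1/4) = 87.54 K.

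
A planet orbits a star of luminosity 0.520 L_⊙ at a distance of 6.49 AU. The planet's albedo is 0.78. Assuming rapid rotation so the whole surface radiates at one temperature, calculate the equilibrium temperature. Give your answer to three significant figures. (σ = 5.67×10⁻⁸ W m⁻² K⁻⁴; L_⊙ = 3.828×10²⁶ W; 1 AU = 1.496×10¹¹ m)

d = 6.49 AU = 9.71×10¹¹ m.
L = 0.520 × 3.828×10²⁶ = 1.99×10²⁶ W.
Flux: S = L/(4πd²) = 1.99×10²⁶/(4π×(9.71×10¹¹)²) = 16.8 W m⁻².
Energy balance: absorbed = emitted ⇒ πR²·S(1−A) = 4πR²·σT_eq⁴, so T_eq⁴ = S(1−A)/(4σ).
T_eq = [16.8 × 0.22 / (4 × 5.67×10⁻⁸)]^(1/4) = (1.63×10⁷)^(1/4) = 63.5 K.

T_eq ≈ 63.5 K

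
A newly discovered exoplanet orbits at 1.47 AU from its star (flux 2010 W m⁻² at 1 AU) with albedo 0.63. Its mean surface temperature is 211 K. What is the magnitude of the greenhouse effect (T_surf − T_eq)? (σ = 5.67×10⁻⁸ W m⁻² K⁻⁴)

S = 2010/1.47² = 930.2 W m⁻².
T_eq = [S(1−A)/(4σ)]^(1/4) = [930.2×0.37/(4×5.67×10⁻⁸)]^(1/4) = 197.4 K.
ΔT = T_surf − T_eq = 211 − 197.4.

ΔT ≈ 13.6 K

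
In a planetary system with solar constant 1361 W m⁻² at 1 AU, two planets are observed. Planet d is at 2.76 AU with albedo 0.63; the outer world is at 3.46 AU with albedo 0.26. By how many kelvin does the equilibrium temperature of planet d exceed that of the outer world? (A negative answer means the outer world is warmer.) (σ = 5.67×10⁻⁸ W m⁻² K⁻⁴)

ΔT ≈ -8.1 K

T_eq = [S₀(1−A)/(4σd²)]^(1/4), so T ∝ (1−A)^(1/4) / √d.
T₁ = [1361×0.37/(4×5.67×10⁻⁸×2.76²)]^(1/4) = 130.66 K.
T₂ = [1361×0.74/(4×5.67×10⁻⁸×3.46²)]^(1/4) = 138.78 K.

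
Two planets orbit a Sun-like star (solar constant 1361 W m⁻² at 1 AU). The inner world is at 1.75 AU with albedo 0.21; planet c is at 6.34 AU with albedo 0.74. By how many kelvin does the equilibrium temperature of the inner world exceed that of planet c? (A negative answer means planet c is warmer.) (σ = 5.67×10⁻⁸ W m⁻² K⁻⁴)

ΔT ≈ 119.4 K

T_eq = [S₀(1−A)/(4σd²)]^(1/4), so T ∝ (1−A)^(1/4) / √d.
T₁ = [1361×0.79/(4×5.67×10⁻⁸×1.75²)]^(1/4) = 198.35 K.
T₂ = [1361×0.26/(4×5.67×10⁻⁸×6.34²)]^(1/4) = 78.93 K.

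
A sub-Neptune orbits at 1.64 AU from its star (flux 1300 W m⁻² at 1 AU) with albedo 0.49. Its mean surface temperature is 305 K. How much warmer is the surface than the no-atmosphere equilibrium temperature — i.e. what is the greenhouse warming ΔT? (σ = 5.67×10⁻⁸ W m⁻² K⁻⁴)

ΔT ≈ 123.4 K

S = 1300/1.64² = 483.3 W m⁻².
T_eq = [S(1−A)/(4σ)]^(1/4) = [483.3×0.51/(4×5.67×10⁻⁸)]^(1/4) = 181.6 K.
ΔT = T_surf − T_eq = 305 − 181.6.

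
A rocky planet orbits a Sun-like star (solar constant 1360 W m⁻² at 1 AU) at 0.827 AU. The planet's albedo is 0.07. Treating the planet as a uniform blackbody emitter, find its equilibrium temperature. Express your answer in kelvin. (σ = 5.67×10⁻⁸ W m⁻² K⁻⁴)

Flux at 0.827 AU: S = 1360/0.827² = 1990 W m⁻².
Energy balance: absorbed = emitted ⇒ πR²·S(1−A) = 4πR²·σT_eq⁴, so T_eq⁴ = S(1−A)/(4σ).
T_eq = [1990 × 0.93 / (4 × 5.67×10⁻⁸)]^(1/4) = (8.15×10⁹)^(1/4) = 300 K.

T_eq ≈ 300 K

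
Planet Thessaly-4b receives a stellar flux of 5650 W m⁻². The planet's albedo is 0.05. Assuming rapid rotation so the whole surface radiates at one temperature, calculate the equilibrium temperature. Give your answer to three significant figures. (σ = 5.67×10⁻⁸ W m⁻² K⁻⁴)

T_eq ≈ 392 K

Energy balance: absorbed = emitted ⇒ πR²·S(1−A) = 4πR²·σT_eq⁴, so T_eq⁴ = S(1−A)/(4σ).
T_eq = [5650 × 0.95 / (4 × 5.67×10⁻⁸)]^(1/4) = (2.37×10¹⁰)^(1/4) = 392 K.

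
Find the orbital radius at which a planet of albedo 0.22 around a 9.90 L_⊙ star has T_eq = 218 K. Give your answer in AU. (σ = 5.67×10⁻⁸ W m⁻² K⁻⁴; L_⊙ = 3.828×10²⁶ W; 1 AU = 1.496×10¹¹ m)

L = 9.90 × 3.828×10²⁶ = 3.79×10²⁷ W.
From T_eq⁴ = L(1−A)/(16πσd²): d = √[L(1−A)/(16πσT_eq⁴)].
d = √[3.79×10²⁷ × 0.78 / (16π × 5.67×10⁻⁸ × (218)⁴)] = 6.78×10¹¹ m = 4.53 AU.

d ≈ 4.53 AU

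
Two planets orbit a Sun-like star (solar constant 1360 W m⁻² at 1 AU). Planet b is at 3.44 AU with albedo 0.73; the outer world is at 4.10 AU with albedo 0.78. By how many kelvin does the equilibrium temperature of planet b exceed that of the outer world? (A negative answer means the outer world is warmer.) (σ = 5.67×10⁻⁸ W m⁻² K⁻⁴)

T_eq = [S₀(1−A)/(4σd²)]^(1/4), so T ∝ (1−A)^(1/4) / √d.
T₁ = [1360×0.27/(4×5.67×10⁻⁸×3.44²)]^(1/4) = 108.15 K.
T₂ = [1360×0.22/(4×5.67×10⁻⁸×4.10²)]^(1/4) = 94.12 K.

ΔT ≈ 14.0 K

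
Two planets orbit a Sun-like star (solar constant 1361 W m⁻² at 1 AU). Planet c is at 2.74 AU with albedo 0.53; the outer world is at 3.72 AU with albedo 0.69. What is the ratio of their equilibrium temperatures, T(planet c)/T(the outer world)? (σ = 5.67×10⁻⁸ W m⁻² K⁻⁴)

T_eq = [S₀(1−A)/(4σd²)]^(1/4), so T ∝ (1−A)^(1/4) / √d.
T₁ = [1361×0.47/(4×5.67×10⁻⁸×2.74²)]^(1/4) = 139.22 K.
T₂ = [1361×0.31/(4×5.67×10⁻⁸×3.72²)]^(1/4) = 107.68 K.

T₁/T₂ ≈ 1.293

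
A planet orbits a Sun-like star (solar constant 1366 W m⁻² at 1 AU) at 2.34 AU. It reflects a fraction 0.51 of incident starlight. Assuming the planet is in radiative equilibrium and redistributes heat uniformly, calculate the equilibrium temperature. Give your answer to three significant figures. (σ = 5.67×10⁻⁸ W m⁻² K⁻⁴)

Flux at 2.34 AU: S = 1366/2.34² = 249 W m⁻².
Energy balance: absorbed = emitted ⇒ πR²·S(1−A) = 4πR²·σT_eq⁴, so T_eq⁴ = S(1−A)/(4σ).
T_eq = [249 × 0.49 / (4 × 5.67×10⁻⁸)]^(1/4) = (5.39×10⁸)^(1/4) = 152 K.

T_eq ≈ 152 K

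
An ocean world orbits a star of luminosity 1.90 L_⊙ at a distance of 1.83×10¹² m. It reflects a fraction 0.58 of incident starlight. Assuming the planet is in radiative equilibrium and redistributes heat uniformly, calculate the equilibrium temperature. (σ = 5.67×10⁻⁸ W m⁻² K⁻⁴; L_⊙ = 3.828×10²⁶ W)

L = 1.90 × 3.828×10²⁶ = 7.27×10²⁶ W.
Flux: S = L/(4πd²) = 7.27×10²⁶/(4π×(1.83×10¹²)²) = 17.3 W m⁻².
Energy balance: absorbed = emitted ⇒ πR²·S(1−A) = 4πR²·σT_eq⁴, so T_eq⁴ = S(1−A)/(4σ).
T_eq = [17.3 × 0.42 / (4 × 5.67×10⁻⁸)]^(1/4) = (3.20×10⁷)^(1/4) = 75.2 K.

T_eq ≈ 75.2 K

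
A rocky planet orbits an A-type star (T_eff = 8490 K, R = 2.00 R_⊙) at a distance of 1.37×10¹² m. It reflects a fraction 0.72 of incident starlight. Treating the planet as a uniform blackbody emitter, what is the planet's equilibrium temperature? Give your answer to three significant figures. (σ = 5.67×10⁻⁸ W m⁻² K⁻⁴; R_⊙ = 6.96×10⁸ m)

T_eq ≈ 139 K

R_⋆ = 2.00 × 6.96×10⁸ = 1.39×10⁹ m.
L = 4πR_⋆²σT_⋆⁴ = 4π(1.39×10⁹)² × 5.67×10⁻⁸ × (8490)⁴ = 7.17×10²⁷ W.
S = L/(4πd²) = 304 W m⁻².
Energy balance: absorbed = emitted ⇒ πR²·S(1−A) = 4πR²·σT_eq⁴, so T_eq⁴ = S(1−A)/(4σ).
T_eq = [304 × 0.28 / (4 × 5.67×10⁻⁸)]^(1/4) = (3.75×10⁸)^(1/4) = 139 K.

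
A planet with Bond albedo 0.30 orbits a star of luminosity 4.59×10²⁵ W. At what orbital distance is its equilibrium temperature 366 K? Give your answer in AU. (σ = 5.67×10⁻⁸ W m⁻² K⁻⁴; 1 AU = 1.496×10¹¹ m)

d ≈ 0.168 AU

From T_eq⁴ = L(1−A)/(16πσd²): d = √[L(1−A)/(16πσT_eq⁴)].
d = √[4.59×10²⁵ × 0.70 / (16π × 5.67×10⁻⁸ × (366)⁴)] = 2.51×10¹⁰ m = 0.168 AU.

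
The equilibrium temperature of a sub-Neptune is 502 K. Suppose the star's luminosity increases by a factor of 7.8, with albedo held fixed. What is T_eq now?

T_eq ∝ L^(1/4) · d^(−1/2).
T′ = 502 × 7.8^(1/4) = 839 K.

T_eq ≈ 839 K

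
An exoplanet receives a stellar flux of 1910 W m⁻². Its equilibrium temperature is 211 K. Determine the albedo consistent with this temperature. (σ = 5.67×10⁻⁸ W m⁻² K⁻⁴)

A ≈ 0.76

From T_eq⁴ = S(1−A)/(4σ): 1−A = 4σT_eq⁴/S.
1−A = 4 × 5.67×10⁻⁸ × (211)⁴ / 1910 = 0.235.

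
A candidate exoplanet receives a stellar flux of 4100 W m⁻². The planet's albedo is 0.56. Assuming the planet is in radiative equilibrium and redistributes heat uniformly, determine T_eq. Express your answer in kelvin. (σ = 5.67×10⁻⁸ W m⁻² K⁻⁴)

Energy balance: absorbed = emitted ⇒ πR²·S(1−A) = 4πR²·σT_eq⁴, so T_eq⁴ = S(1−A)/(4σ).
T_eq = [4100 × 0.44 / (4 × 5.67×10⁻⁸)]^(1/4) = (7.95×10⁹)^(1/4) = 299 K.

T_eq ≈ 299 K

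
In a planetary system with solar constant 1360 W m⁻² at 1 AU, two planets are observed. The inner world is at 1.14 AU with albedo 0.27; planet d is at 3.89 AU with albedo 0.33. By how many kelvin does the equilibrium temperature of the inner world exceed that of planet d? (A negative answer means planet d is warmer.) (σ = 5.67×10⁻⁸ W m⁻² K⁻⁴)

T_eq = [S₀(1−A)/(4σd²)]^(1/4), so T ∝ (1−A)^(1/4) / √d.
T₁ = [1360×0.73/(4×5.67×10⁻⁸×1.14²)]^(1/4) = 240.91 K.
T₂ = [1360×0.67/(4×5.67×10⁻⁸×3.89²)]^(1/4) = 127.65 K.

ΔT ≈ 113.3 K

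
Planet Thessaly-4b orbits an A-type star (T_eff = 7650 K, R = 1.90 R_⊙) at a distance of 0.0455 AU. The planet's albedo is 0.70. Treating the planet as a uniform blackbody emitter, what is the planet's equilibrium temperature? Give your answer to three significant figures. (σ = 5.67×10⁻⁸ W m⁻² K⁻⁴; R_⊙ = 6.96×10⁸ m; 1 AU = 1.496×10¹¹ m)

T_eq ≈ 1760 K

R_⋆ = 1.90 × 6.96×10⁸ = 1.32×10⁹ m.
d = 0.0455 AU = 6.81×10⁹ m.
L = 4πR_⋆²σT_⋆⁴ = 4π(1.32×10⁹)² × 5.67×10⁻⁸ × (7650)⁴ = 4.27×10²⁷ W.
S = L/(4πd²) = 7.33×10⁶ W m⁻².
Energy balance: absorbed = emitted ⇒ πR²·S(1−A) = 4πR²·σT_eq⁴, so T_eq⁴ = S(1−A)/(4σ).
T_eq = [7.33×10⁶ × 0.30 / (4 × 5.67×10⁻⁸)]^(1/4) = (9.69×10¹²)^(1/4) = 1760 K.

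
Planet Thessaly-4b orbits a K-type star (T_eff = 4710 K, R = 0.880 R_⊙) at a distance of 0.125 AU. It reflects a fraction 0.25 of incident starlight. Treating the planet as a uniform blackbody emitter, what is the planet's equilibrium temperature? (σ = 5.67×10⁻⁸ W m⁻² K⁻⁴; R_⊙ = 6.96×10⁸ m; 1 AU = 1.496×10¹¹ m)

R_⋆ = 0.880 × 6.96×10⁸ = 6.12×10⁸ m.
d = 0.125 AU = 1.87×10¹⁰ m.
L = 4πR_⋆²σT_⋆⁴ = 4π(6.12×10⁸)² × 5.67×10⁻⁸ × (4710)⁴ = 1.32×10²⁶ W.
S = L/(4πd²) = 2.99×10⁴ W m⁻².
Energy balance: absorbed = emitted ⇒ πR²·S(1−A) = 4πR²·σT_eq⁴, so T_eq⁴ = S(1−A)/(4σ).
T_eq = [2.99×10⁴ × 0.75 / (4 × 5.67×10⁻⁸)]^(1/4) = (9.90×10¹⁰)^(1/4) = 561 K.

T_eq ≈ 561 K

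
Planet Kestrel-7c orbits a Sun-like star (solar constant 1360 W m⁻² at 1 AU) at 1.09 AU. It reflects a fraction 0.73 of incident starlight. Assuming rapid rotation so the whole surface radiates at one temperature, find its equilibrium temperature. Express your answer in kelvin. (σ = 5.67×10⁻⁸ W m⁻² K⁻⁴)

Flux at 1.09 AU: S = 1360/1.09² = 1140 W m⁻².
Energy balance: absorbed = emitted ⇒ πR²·S(1−A) = 4πR²·σT_eq⁴, so T_eq⁴ = S(1−A)/(4σ).
T_eq = [1140 × 0.27 / (4 × 5.67×10⁻⁸)]^(1/4) = (1.36×10⁹)^(1/4) = 192 K.

T_eq ≈ 192 K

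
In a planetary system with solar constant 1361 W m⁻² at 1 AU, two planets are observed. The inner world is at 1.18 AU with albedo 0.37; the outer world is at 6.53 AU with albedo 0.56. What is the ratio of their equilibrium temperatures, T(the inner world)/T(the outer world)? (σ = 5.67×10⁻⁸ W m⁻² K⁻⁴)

T_eq = [S₀(1−A)/(4σd²)]^(1/4), so T ∝ (1−A)^(1/4) / √d.
T₁ = [1361×0.63/(4×5.67×10⁻⁸×1.18²)]^(1/4) = 228.27 K.
T₂ = [1361×0.44/(4×5.67×10⁻⁸×6.53²)]^(1/4) = 88.71 K.

T₁/T₂ ≈ 2.573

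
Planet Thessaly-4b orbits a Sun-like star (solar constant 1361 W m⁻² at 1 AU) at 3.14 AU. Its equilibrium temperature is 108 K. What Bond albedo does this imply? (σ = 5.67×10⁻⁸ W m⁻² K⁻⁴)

Flux at 3.14 AU: S = 1361/3.14² = 138 W m⁻².
From T_eq⁴ = S(1−A)/(4σ): 1−A = 4σT_eq⁴/S.
1−A = 4 × 5.67×10⁻⁸ × (108)⁴ / 138 = 0.224.

A ≈ 0.78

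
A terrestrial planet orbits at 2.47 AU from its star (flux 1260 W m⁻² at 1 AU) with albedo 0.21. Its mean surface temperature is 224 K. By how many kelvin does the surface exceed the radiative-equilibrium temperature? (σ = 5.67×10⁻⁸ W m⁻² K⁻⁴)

ΔT ≈ 60.2 K

S = 1260/2.47² = 206.5 W m⁻².
T_eq = [S(1−A)/(4σ)]^(1/4) = [206.5×0.79/(4×5.67×10⁻⁸)]^(1/4) = 163.8 K.
ΔT = T_surf − T_eq = 224 − 163.8.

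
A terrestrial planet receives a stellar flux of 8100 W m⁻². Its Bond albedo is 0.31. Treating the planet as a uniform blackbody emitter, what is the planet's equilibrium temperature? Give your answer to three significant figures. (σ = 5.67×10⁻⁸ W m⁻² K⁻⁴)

T_eq ≈ 396 K

Energy balance: absorbed = emitted ⇒ πR²·S(1−A) = 4πR²·σT_eq⁴, so T_eq⁴ = S(1−A)/(4σ).
T_eq = [8100 × 0.69 / (4 × 5.67×10⁻⁸)]^(1/4) = (2.46×10¹⁰)^(1/4) = 396 K.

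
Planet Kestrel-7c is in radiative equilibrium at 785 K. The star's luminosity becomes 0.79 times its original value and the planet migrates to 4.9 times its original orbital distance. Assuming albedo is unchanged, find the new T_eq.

T_eq ≈ 334 K

T_eq ∝ L^(1/4) · d^(−1/2).
T′ = 785 × 0.79^(1/4) / 4.9^(1/2) = 334 K.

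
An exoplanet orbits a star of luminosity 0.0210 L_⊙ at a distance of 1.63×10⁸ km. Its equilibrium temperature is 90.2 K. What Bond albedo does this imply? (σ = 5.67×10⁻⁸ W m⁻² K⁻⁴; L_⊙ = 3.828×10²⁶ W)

d = 1.63×10⁸ km = 1.63×10¹¹ m.
L = 0.0210 × 3.828×10²⁶ = 8.04×10²⁴ W.
Flux: S = L/(4πd²) = 8.04×10²⁴/(4π×(1.63×10¹¹)²) = 24.1 W m⁻².
From T_eq⁴ = S(1−A)/(4σ): 1−A = 4σT_eq⁴/S.
1−A = 4 × 5.67×10⁻⁸ × (90.2)⁴ / 24.1 = 0.624.

A ≈ 0.38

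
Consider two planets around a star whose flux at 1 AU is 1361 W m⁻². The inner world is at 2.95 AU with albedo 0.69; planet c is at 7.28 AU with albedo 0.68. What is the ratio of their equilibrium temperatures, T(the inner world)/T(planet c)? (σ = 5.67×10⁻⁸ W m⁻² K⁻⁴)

T₁/T₂ ≈ 1.559

T_eq = [S₀(1−A)/(4σd²)]^(1/4), so T ∝ (1−A)^(1/4) / √d.
T₁ = [1361×0.31/(4×5.67×10⁻⁸×2.95²)]^(1/4) = 120.92 K.
T₂ = [1361×0.32/(4×5.67×10⁻⁸×7.28²)]^(1/4) = 77.58 K.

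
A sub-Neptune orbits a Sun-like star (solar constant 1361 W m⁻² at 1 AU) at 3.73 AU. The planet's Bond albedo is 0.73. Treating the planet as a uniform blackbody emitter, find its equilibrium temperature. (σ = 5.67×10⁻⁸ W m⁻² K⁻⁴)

Flux at 3.73 AU: S = 1361/3.73² = 97.8 W m⁻².
Energy balance: absorbed = emitted ⇒ πR²·S(1−A) = 4πR²·σT_eq⁴, so T_eq⁴ = S(1−A)/(4σ).
T_eq = [97.8 × 0.27 / (4 × 5.67×10⁻⁸)]^(1/4) = (1.16×10⁸)^(1/4) = 104 K.

T_eq ≈ 104 K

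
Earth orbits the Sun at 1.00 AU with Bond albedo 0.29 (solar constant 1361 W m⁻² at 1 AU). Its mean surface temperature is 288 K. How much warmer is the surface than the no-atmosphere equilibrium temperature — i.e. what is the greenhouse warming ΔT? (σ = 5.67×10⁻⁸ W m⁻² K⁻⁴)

ΔT ≈ 32.5 K

S = 1361/1.00² = 1361 W m⁻².
T_eq = [S(1−A)/(4σ)]^(1/4) = [1361×0.71/(4×5.67×10⁻⁸)]^(1/4) = 255.5 K.
ΔT = T_surf − T_eq = 288 − 255.5.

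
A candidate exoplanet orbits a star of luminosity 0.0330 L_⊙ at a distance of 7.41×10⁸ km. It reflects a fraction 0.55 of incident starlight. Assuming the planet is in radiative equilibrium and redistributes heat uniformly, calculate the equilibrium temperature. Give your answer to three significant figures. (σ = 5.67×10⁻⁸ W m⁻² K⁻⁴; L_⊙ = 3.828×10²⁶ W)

d = 7.41×10⁸ km = 7.41×10¹¹ m.
L = 0.0330 × 3.828×10²⁶ = 1.26×10²⁵ W.
Flux: S = L/(4πd²) = 1.26×10²⁵/(4π×(7.41×10¹¹)²) = 1.83 W m⁻².
Energy balance: absorbed = emitted ⇒ πR²·S(1−A) = 4πR²·σT_eq⁴, so T_eq⁴ = S(1−A)/(4σ).
T_eq = [1.83 × 0.45 / (4 × 5.67×10⁻⁸)]^(1/4) = (3.63×10⁶)^(1/4) = 43.7 K.

T_eq ≈ 43.7 K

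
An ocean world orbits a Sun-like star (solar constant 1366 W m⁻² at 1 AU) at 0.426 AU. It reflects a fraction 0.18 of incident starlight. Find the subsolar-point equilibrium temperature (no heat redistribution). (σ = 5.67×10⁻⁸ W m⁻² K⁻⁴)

Flux at 0.426 AU: S = 1366/0.426² = 7530 W m⁻².
At the subsolar point the surface absorbs S(1−A) and emits σT⁴ per unit area — no factor of 4, since only the local patch is in balance.
T = [7530 × 0.82 / 5.67×10⁻⁸]^(1/4) = (1.09×10¹¹)^(1/4) = 574 K.

T_ss ≈ 574 K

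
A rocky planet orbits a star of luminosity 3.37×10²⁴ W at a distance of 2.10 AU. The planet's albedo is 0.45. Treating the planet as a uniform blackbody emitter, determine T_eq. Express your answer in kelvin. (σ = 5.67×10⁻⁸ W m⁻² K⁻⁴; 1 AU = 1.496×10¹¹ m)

T_eq ≈ 50.7 K

d = 2.10 AU = 3.14×10¹¹ m.
Flux: S = L/(4πd²) = 3.37×10²⁴/(4π×(3.14×10¹¹)²) = 2.72 W m⁻².
Energy balance: absorbed = emitted ⇒ πR²·S(1−A) = 4πR²·σT_eq⁴, so T_eq⁴ = S(1−A)/(4σ).
T_eq = [2.72 × 0.55 / (4 × 5.67×10⁻⁸)]^(1/4) = (6.59×10⁶)^(1/4) = 50.7 K.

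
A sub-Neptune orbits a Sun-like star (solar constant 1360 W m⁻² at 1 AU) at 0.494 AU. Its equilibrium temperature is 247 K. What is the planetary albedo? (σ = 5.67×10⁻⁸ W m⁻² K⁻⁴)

Flux at 0.494 AU: S = 1360/0.494² = 5570 W m⁻².
From T_eq⁴ = S(1−A)/(4σ): 1−A = 4σT_eq⁴/S.
1−A = 4 × 5.67×10⁻⁸ × (247)⁴ / 5570 = 0.151.

A ≈ 0.85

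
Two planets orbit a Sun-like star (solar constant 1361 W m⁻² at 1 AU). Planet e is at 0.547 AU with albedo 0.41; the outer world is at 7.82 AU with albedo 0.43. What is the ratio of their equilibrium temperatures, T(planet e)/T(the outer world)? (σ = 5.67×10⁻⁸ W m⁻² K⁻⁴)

T₁/T₂ ≈ 3.814

T_eq = [S₀(1−A)/(4σd²)]^(1/4), so T ∝ (1−A)^(1/4) / √d.
T₁ = [1361×0.59/(4×5.67×10⁻⁸×0.547²)]^(1/4) = 329.82 K.
T₂ = [1361×0.57/(4×5.67×10⁻⁸×7.82²)]^(1/4) = 86.48 K.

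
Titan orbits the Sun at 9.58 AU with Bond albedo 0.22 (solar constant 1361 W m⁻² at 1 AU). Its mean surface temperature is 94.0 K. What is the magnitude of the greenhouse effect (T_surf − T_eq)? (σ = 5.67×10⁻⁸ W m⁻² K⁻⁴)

S = 1361/9.58² = 14.83 W m⁻².
T_eq = [S(1−A)/(4σ)]^(1/4) = [14.83×0.78/(4×5.67×10⁻⁸)]^(1/4) = 84.5 K.
ΔT = T_surf − T_eq = 94 − 84.5.

ΔT ≈ 9.5 K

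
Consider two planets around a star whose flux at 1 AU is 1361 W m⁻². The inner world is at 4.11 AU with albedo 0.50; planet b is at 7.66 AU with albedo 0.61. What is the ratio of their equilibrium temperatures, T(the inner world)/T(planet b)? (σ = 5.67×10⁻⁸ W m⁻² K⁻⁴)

T₁/T₂ ≈ 1.453

T_eq = [S₀(1−A)/(4σd²)]^(1/4), so T ∝ (1−A)^(1/4) / √d.
T₁ = [1361×0.50/(4×5.67×10⁻⁸×4.11²)]^(1/4) = 115.45 K.
T₂ = [1361×0.39/(4×5.67×10⁻⁸×7.66²)]^(1/4) = 79.47 K.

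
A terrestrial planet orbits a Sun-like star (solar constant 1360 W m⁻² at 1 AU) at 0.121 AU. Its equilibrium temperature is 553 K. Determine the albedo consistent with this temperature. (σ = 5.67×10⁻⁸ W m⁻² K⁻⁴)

Flux at 0.121 AU: S = 1360/0.121² = 9.29×10⁴ W m⁻².
From T_eq⁴ = S(1−A)/(4σ): 1−A = 4σT_eq⁴/S.
1−A = 4 × 5.67×10⁻⁸ × (553)⁴ / 9.29×10⁴ = 0.228.

A ≈ 0.77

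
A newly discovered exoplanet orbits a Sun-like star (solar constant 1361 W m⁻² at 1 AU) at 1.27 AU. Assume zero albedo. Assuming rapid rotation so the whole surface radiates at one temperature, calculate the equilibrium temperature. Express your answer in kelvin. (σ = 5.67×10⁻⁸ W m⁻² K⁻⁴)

T_eq ≈ 247 K

Flux at 1.27 AU: S = 1361/1.27² = 844 W m⁻².
Energy balance: absorbed = emitted ⇒ πR²·S(1−A) = 4πR²·σT_eq⁴, so T_eq⁴ = S(1−A)/(4σ).
T_eq = [844 × 1.00 / (4 × 5.67×10⁻⁸)]^(1/4) = (3.72×10⁹)^(1/4) = 247 K.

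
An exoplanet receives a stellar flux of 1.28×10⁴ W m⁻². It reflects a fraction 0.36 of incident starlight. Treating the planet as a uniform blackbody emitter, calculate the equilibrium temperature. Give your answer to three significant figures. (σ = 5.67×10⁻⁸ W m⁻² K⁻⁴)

T_eq ≈ 436 K

Energy balance: absorbed = emitted ⇒ πR²·S(1−A) = 4πR²·σT_eq⁴, so T_eq⁴ = S(1−A)/(4σ).
T_eq = [1.28×10⁴ × 0.64 / (4 × 5.67×10⁻⁸)]^(1/4) = (3.61×10¹⁰)^(1/4) = 436 K.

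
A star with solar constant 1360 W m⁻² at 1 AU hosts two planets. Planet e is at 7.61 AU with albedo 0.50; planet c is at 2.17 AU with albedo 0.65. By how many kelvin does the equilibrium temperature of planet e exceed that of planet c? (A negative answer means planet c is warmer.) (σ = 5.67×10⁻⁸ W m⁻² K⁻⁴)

ΔT ≈ -60.5 K

T_eq = [S₀(1−A)/(4σd²)]^(1/4), so T ∝ (1−A)^(1/4) / √d.
T₁ = [1360×0.50/(4×5.67×10⁻⁸×7.61²)]^(1/4) = 84.83 K.
T₂ = [1360×0.35/(4×5.67×10⁻⁸×2.17²)]^(1/4) = 145.30 K.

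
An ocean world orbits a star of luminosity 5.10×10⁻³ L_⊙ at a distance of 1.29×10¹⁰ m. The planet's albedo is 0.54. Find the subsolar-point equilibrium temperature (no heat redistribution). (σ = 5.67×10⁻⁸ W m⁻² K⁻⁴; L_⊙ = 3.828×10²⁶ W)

L = 5.10×10⁻³ × 3.828×10²⁶ = 1.95×10²⁴ W.
Flux: S = L/(4πd²) = 1.95×10²⁴/(4π×(1.29×10¹⁰)²) = 934 W m⁻².
At the subsolar point the surface absorbs S(1−A) and emits σT⁴ per unit area — no factor of 4, since only the local patch is in balance.
T = [934 × 0.46 / 5.67×10⁻⁸]^(1/4) = (7.57×10⁹)^(1/4) = 295 K.

T_ss ≈ 295 K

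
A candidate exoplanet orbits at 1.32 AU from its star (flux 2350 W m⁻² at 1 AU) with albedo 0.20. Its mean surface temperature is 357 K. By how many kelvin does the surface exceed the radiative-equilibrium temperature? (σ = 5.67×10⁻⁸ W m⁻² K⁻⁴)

S = 2350/1.32² = 1349 W m⁻².
T_eq = [S(1−A)/(4σ)]^(1/4) = [1349×0.80/(4×5.67×10⁻⁸)]^(1/4) = 262.6 K.
ΔT = T_surf − T_eq = 357 − 262.6.

ΔT ≈ 94.4 K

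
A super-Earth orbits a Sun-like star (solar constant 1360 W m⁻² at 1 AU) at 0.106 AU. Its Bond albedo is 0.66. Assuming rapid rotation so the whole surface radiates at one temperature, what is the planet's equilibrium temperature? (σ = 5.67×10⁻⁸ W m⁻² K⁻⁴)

Flux at 0.106 AU: S = 1360/0.106² = 1.21×10⁵ W m⁻².
Energy balance: absorbed = emitted ⇒ πR²·S(1−A) = 4πR²·σT_eq⁴, so T_eq⁴ = S(1−A)/(4σ).
T_eq = [1.21×10⁵ × 0.34 / (4 × 5.67×10⁻⁸)]^(1/4) = (1.81×10¹¹)^(1/4) = 653 K.

T_eq ≈ 653 K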